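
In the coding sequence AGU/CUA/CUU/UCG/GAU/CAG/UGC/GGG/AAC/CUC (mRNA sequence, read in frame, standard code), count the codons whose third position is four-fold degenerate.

5

Codon 1 AGU (Ser): third position 2-fold.
Codon 2 CUA (Leu): third position 4-fold.
Codon 3 CUU (Leu): third position 4-fold.
Codon 4 UCG (Ser): third position 4-fold.
Codon 5 GAU (Asp): third position 2-fold.
Codon 6 CAG (Gln): third position 2-fold.
Codon 7 UGC (Cys): third position 2-fold.
Codon 8 GGG (Gly): third position 4-fold.
Codon 9 AAC (Asn): third position 2-fold.
Codon 10 CUC (Leu): third position 4-fold.
Four-fold degenerate third positions: 5.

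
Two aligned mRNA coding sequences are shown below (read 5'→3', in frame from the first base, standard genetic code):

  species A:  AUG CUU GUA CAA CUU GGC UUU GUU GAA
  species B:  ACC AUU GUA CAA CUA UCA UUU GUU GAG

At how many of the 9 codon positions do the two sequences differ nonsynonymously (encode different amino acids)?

3

Codon 1: AUG Met / ACC Thr — nonsynonymous.
Codon 2: CUU Leu / AUU Ile — nonsynonymous.
Codon 3: GUA Val / GUA Val — identical.
Codon 4: CAA Gln / CAA Gln — identical.
Codon 5: CUU Leu / CUA Leu — synonymous.
Codon 6: GGC Gly / UCA Ser — nonsynonymous.
Codon 7: UUU Phe / UUU Phe — identical.
Codon 8: GUU Val / GUU Val — identical.
Codon 9: GAA Glu / GAG Glu — synonymous.
Nonsynonymous differences: 3.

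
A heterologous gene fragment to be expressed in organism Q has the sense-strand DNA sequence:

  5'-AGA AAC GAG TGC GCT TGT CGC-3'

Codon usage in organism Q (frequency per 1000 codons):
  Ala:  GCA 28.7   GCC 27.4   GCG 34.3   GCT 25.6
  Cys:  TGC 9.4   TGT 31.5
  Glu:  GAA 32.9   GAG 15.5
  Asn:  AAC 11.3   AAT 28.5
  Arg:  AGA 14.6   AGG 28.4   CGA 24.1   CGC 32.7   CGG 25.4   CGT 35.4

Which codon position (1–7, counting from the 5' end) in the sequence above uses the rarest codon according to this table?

4

Codon 1 AGA (Arg): 14.6 per 1000.
Codon 2 AAC (Asn): 11.3 per 1000.
Codon 3 GAG (Glu): 15.5 per 1000.
Codon 4 TGC (Cys): 9.4 per 1000.
Codon 5 GCT (Ala): 25.6 per 1000.
Codon 6 TGT (Cys): 31.5 per 1000.
Codon 7 CGC (Arg): 32.7 per 1000.
Lowest frequency is 9.4 at codon 4.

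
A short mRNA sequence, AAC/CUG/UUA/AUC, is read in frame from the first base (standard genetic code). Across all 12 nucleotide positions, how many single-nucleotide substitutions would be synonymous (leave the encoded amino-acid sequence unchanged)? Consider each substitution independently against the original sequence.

Codon 1 (AAC, Asn): 1 synonymous substitution.
Codon 2 (CUG, Leu): 4 synonymous substitutions.
Codon 3 (UUA, Leu): 2 synonymous substitutions.
Codon 4 (AUC, Ile): 2 synonymous substitutions.
Total: 1 + 4 + 2 + 2 = 9.

9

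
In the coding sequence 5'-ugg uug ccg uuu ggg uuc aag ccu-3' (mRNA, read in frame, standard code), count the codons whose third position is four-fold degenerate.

Codon 1 UGG (Trp): third position 1-fold.
Codon 2 UUG (Leu): third position 2-fold.
Codon 3 CCG (Pro): third position 4-fold.
Codon 4 UUU (Phe): third position 2-fold.
Codon 5 GGG (Gly): third position 4-fold.
Codon 6 UUC (Phe): third position 2-fold.
Codon 7 AAG (Lys): third position 2-fold.
Codon 8 CCU (Pro): third position 4-fold.
Four-fold degenerate third positions: 3.

3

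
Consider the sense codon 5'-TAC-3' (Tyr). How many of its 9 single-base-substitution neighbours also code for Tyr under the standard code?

1

Position 1: none → 0 synonymous.
Position 2: none → 0 synonymous.
Position 3: TAT → 1 synonymous.
Total: 0 + 0 + 1 = 1.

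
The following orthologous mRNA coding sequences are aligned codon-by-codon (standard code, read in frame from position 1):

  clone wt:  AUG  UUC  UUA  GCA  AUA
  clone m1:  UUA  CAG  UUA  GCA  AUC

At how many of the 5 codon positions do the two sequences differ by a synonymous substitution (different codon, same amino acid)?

1

Codon 1: AUG Met / UUA Leu — nonsynonymous.
Codon 2: UUC Phe / CAG Gln — nonsynonymous.
Codon 3: UUA Leu / UUA Leu — identical.
Codon 4: GCA Ala / GCA Ala — identical.
Codon 5: AUA Ile / AUC Ile — synonymous.
Synonymous differences: 1.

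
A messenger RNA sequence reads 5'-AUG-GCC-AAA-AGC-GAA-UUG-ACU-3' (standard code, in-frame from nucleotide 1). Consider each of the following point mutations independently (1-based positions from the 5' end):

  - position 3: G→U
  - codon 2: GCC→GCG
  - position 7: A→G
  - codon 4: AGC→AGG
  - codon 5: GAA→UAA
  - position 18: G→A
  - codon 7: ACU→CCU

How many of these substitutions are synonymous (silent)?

2

Codon 1: AUG (Met) → AUU (Ile) — missense.
Codon 2: GCC (Ala) → GCG (Ala) — synonymous.
Codon 3: AAA (Lys) → GAA (Glu) — missense.
Codon 4: AGC (Ser) → AGG (Arg) — missense.
Codon 5: GAA (Glu) → UAA (Stop) — nonsense.
Codon 6: UUG (Leu) → UUA (Leu) — synonymous.
Codon 7: ACU (Thr) → CCU (Pro) — missense.
Synonymous: 2 of 7.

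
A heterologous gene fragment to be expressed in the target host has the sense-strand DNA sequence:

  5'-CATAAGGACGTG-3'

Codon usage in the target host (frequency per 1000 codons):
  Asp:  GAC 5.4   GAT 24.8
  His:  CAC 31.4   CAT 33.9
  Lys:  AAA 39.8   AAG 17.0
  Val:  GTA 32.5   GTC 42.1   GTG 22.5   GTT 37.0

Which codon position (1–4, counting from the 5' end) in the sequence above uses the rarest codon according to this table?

Codon 1 CAT (His): 33.9 per 1000.
Codon 2 AAG (Lys): 17.0 per 1000.
Codon 3 GAC (Asp): 5.4 per 1000.
Codon 4 GTG (Val): 22.5 per 1000.
Lowest frequency is 5.4 at codon 3.

3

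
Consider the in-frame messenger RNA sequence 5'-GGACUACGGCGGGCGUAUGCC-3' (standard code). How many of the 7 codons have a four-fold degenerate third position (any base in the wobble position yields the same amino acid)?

6

Codon 1 GGA (Gly): third position 4-fold.
Codon 2 CUA (Leu): third position 4-fold.
Codon 3 CGG (Arg): third position 4-fold.
Codon 4 CGG (Arg): third position 4-fold.
Codon 5 GCG (Ala): third position 4-fold.
Codon 6 UAU (Tyr): third position 2-fold.
Codon 7 GCC (Ala): third position 4-fold.
Four-fold degenerate third positions: 6.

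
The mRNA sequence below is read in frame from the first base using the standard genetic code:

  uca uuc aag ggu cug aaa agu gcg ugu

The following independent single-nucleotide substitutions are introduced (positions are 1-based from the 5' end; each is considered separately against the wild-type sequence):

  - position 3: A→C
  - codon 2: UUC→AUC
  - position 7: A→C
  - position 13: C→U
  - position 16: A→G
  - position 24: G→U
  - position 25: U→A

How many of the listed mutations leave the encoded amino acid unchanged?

3

Codon 1: UCA (Ser) → UCC (Ser) — synonymous.
Codon 2: UUC (Phe) → AUC (Ile) — missense.
Codon 3: AAG (Lys) → CAG (Gln) — missense.
Codon 5: CUG (Leu) → UUG (Leu) — synonymous.
Codon 6: AAA (Lys) → GAA (Glu) — missense.
Codon 8: GCG (Ala) → GCU (Ala) — synonymous.
Codon 9: UGU (Cys) → AGU (Ser) — missense.
Synonymous: 3 of 7.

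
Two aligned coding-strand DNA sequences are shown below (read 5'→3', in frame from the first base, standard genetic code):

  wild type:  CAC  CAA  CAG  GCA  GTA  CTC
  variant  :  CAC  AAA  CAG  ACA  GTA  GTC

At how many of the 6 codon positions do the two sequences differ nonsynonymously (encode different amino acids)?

Codon 1: CAC His / CAC His — identical.
Codon 2: CAA Gln / AAA Lys — nonsynonymous.
Codon 3: CAG Gln / CAG Gln — identical.
Codon 4: GCA Ala / ACA Thr — nonsynonymous.
Codon 5: GTA Val / GTA Val — identical.
Codon 6: CTC Leu / GTC Val — nonsynonymous.
Nonsynonymous differences: 3.

3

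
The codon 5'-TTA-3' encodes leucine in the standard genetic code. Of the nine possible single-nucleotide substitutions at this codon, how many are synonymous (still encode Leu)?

2

Position 1: CTA → 1 synonymous.
Position 2: none → 0 synonymous.
Position 3: TTG → 1 synonymous.
Total: 1 + 0 + 1 = 2.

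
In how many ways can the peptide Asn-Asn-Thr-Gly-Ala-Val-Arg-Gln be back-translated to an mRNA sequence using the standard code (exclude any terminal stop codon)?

12288

Asn: 2 codons.
Asn: 2 codons.
Thr: 4 codons.
Gly: 4 codons.
Ala: 4 codons.
Val: 4 codons.
Arg: 6 codons.
Gln: 2 codons.
2 × 2 × 4 × 4 × 4 × 4 × 6 × 2 = 12288.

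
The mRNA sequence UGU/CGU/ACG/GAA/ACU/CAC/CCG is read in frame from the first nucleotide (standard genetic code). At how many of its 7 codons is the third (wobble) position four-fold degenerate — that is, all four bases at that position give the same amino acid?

4

Codon 1 UGU (Cys): third position 2-fold.
Codon 2 CGU (Arg): third position 4-fold.
Codon 3 ACG (Thr): third position 4-fold.
Codon 4 GAA (Glu): third position 2-fold.
Codon 5 ACU (Thr): third position 4-fold.
Codon 6 CAC (His): third position 2-fold.
Codon 7 CCG (Pro): third position 4-fold.
Four-fold degenerate third positions: 4.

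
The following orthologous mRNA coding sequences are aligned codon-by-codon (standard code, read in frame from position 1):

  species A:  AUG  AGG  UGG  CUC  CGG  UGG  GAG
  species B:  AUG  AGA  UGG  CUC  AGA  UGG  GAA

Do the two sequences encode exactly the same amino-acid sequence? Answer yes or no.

yes

Codon 1: AUG Met / AUG Met — identical.
Codon 2: AGG Arg / AGA Arg — synonymous.
Codon 3: UGG Trp / UGG Trp — identical.
Codon 4: CUC Leu / CUC Leu — identical.
Codon 5: CGG Arg / AGA Arg — synonymous.
Codon 6: UGG Trp / UGG Trp — identical.
Codon 7: GAG Glu / GAA Glu — synonymous.
Nonsynonymous differences: 0 → same protein.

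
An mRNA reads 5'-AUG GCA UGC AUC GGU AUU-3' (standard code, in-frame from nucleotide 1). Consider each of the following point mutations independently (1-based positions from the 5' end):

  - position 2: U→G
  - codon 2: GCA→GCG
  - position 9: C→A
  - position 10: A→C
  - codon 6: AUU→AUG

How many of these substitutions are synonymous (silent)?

1

Codon 1: AUG (Met) → AGG (Arg) — missense.
Codon 2: GCA (Ala) → GCG (Ala) — synonymous.
Codon 3: UGC (Cys) → UGA (Stop) — nonsense.
Codon 4: AUC (Ile) → CUC (Leu) — missense.
Codon 6: AUU (Ile) → AUG (Met) — missense.
Synonymous: 1 of 5.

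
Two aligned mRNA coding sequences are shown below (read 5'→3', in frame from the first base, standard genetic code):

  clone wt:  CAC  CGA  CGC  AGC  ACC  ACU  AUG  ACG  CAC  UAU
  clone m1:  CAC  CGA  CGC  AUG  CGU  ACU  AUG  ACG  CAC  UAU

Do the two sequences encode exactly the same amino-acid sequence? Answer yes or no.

Codon 1: CAC His / CAC His — identical.
Codon 2: CGA Arg / CGA Arg — identical.
Codon 3: CGC Arg / CGC Arg — identical.
Codon 4: AGC Ser / AUG Met — nonsynonymous.
Codon 5: ACC Thr / CGU Arg — nonsynonymous.
Codon 6: ACU Thr / ACU Thr — identical.
Codon 7: AUG Met / AUG Met — identical.
Codon 8: ACG Thr / ACG Thr — identical.
Codon 9: CAC His / CAC His — identical.
Codon 10: UAU Tyr / UAU Tyr — identical.
Nonsynonymous differences: 2 → different protein.

no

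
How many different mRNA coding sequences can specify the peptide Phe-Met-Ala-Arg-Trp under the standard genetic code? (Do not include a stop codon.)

48

Phe: 2 codons.
Met: 1 codon.
Ala: 4 codons.
Arg: 6 codons.
Trp: 1 codon.
2 × 1 × 4 × 6 × 1 = 48.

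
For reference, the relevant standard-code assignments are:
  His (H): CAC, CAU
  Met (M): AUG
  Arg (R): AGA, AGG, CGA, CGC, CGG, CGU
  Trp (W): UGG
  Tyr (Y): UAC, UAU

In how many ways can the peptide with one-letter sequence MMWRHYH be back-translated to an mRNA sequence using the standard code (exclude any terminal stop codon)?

48

Met: 1 codon.
Met: 1 codon.
Trp: 1 codon.
Arg: 6 codons.
His: 2 codons.
Tyr: 2 codons.
His: 2 codons.
1 × 1 × 1 × 6 × 2 × 2 × 2 = 48.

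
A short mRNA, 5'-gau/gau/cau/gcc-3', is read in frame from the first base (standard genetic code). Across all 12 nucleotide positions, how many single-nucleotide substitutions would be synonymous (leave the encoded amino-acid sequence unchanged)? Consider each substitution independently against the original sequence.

6

Codon 1 (GAU, Asp): 1 synonymous substitution.
Codon 2 (GAU, Asp): 1 synonymous substitution.
Codon 3 (CAU, His): 1 synonymous substitution.
Codon 4 (GCC, Ala): 3 synonymous substitutions.
Total: 1 + 1 + 1 + 3 = 6.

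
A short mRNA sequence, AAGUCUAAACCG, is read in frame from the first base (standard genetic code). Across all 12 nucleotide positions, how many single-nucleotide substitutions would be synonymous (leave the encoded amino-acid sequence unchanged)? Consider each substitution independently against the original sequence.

Codon 1 (AAG, Lys): 1 synonymous substitution.
Codon 2 (UCU, Ser): 3 synonymous substitutions.
Codon 3 (AAA, Lys): 1 synonymous substitution.
Codon 4 (CCG, Pro): 3 synonymous substitutions.
Total: 1 + 3 + 1 + 3 = 8.

8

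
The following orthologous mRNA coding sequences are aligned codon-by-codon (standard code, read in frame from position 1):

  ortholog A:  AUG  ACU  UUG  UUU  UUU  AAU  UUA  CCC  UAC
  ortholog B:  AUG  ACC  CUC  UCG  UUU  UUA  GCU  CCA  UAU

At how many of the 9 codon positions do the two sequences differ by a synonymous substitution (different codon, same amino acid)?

Codon 1: AUG Met / AUG Met — identical.
Codon 2: ACU Thr / ACC Thr — synonymous.
Codon 3: UUG Leu / CUC Leu — synonymous.
Codon 4: UUU Phe / UCG Ser — nonsynonymous.
Codon 5: UUU Phe / UUU Phe — identical.
Codon 6: AAU Asn / UUA Leu — nonsynonymous.
Codon 7: UUA Leu / GCU Ala — nonsynonymous.
Codon 8: CCC Pro / CCA Pro — synonymous.
Codon 9: UAC Tyr / UAU Tyr — synonymous.
Synonymous differences: 4.

4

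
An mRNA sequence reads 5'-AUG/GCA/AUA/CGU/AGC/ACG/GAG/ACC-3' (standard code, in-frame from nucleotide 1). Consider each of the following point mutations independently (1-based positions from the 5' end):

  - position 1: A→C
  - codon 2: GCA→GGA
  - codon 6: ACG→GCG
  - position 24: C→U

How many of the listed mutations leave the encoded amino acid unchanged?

1

Codon 1: AUG (Met) → CUG (Leu) — missense.
Codon 2: GCA (Ala) → GGA (Gly) — missense.
Codon 6: ACG (Thr) → GCG (Ala) — missense.
Codon 8: ACC (Thr) → ACU (Thr) — synonymous.
Synonymous: 1 of 4.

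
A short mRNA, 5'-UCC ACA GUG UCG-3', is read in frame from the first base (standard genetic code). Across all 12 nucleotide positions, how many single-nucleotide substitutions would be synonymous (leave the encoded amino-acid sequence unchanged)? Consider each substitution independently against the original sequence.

Codon 1 (UCC, Ser): 3 synonymous substitutions.
Codon 2 (ACA, Thr): 3 synonymous substitutions.
Codon 3 (GUG, Val): 3 synonymous substitutions.
Codon 4 (UCG, Ser): 3 synonymous substitutions.
Total: 3 + 3 + 3 + 3 = 12.

12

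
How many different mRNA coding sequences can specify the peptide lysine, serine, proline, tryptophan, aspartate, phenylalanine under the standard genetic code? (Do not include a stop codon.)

192

Lys: 2 codons.
Ser: 6 codons.
Pro: 4 codons.
Trp: 1 codon.
Asp: 2 codons.
Phe: 2 codons.
2 × 6 × 4 × 1 × 2 × 2 = 192.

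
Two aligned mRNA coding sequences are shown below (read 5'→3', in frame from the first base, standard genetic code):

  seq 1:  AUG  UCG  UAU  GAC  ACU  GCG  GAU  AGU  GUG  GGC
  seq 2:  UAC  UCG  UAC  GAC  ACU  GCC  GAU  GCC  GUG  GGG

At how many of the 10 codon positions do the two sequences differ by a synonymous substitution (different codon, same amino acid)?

3

Codon 1: AUG Met / UAC Tyr — nonsynonymous.
Codon 2: UCG Ser / UCG Ser — identical.
Codon 3: UAU Tyr / UAC Tyr — synonymous.
Codon 4: GAC Asp / GAC Asp — identical.
Codon 5: ACU Thr / ACU Thr — identical.
Codon 6: GCG Ala / GCC Ala — synonymous.
Codon 7: GAU Asp / GAU Asp — identical.
Codon 8: AGU Ser / GCC Ala — nonsynonymous.
Codon 9: GUG Val / GUG Val — identical.
Codon 10: GGC Gly / GGG Gly — synonymous.
Synonymous differences: 3.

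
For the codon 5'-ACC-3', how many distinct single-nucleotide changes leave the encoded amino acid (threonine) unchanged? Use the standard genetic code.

3

Position 1: none → 0 synonymous.
Position 2: none → 0 synonymous.
Position 3: ACU, ACA, ACG → 3 synonymous.
Total: 0 + 0 + 3 = 3.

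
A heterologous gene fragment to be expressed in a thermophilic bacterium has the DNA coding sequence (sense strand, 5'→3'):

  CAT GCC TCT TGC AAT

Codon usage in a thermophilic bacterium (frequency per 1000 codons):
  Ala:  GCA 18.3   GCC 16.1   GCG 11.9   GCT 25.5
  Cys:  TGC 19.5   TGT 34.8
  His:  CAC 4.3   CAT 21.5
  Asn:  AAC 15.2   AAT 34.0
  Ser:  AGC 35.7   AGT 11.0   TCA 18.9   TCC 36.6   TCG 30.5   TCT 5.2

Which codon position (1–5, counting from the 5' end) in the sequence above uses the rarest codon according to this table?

Codon 1 CAT (His): 21.5 per 1000.
Codon 2 GCC (Ala): 16.1 per 1000.
Codon 3 TCT (Ser): 5.2 per 1000.
Codon 4 TGC (Cys): 19.5 per 1000.
Codon 5 AAT (Asn): 34.0 per 1000.
Lowest frequency is 5.2 at codon 3.

3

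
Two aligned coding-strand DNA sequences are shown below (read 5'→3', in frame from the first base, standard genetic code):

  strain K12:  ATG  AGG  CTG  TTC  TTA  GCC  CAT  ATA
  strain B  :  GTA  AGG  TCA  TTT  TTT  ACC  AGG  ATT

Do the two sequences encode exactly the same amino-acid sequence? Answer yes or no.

Codon 1: ATG Met / GTA Val — nonsynonymous.
Codon 2: AGG Arg / AGG Arg — identical.
Codon 3: CTG Leu / TCA Ser — nonsynonymous.
Codon 4: TTC Phe / TTT Phe — synonymous.
Codon 5: TTA Leu / TTT Phe — nonsynonymous.
Codon 6: GCC Ala / ACC Thr — nonsynonymous.
Codon 7: CAT His / AGG Arg — nonsynonymous.
Codon 8: ATA Ile / ATT Ile — synonymous.
Nonsynonymous differences: 5 → different protein.

no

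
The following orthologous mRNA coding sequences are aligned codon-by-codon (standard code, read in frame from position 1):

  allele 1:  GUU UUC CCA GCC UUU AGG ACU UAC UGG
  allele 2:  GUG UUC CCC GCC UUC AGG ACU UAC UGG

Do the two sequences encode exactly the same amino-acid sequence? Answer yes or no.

yes

Codon 1: GUU Val / GUG Val — synonymous.
Codon 2: UUC Phe / UUC Phe — identical.
Codon 3: CCA Pro / CCC Pro — synonymous.
Codon 4: GCC Ala / GCC Ala — identical.
Codon 5: UUU Phe / UUC Phe — synonymous.
Codon 6: AGG Arg / AGG Arg — identical.
Codon 7: ACU Thr / ACU Thr — identical.
Codon 8: UAC Tyr / UAC Tyr — identical.
Codon 9: UGG Trp / UGG Trp — identical.
Nonsynonymous differences: 0 → same protein.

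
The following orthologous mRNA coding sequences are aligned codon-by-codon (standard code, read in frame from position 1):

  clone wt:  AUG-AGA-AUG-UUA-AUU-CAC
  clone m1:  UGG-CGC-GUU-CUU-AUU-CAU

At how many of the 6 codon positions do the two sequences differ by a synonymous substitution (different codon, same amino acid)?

Codon 1: AUG Met / UGG Trp — nonsynonymous.
Codon 2: AGA Arg / CGC Arg — synonymous.
Codon 3: AUG Met / GUU Val — nonsynonymous.
Codon 4: UUA Leu / CUU Leu — synonymous.
Codon 5: AUU Ile / AUU Ile — identical.
Codon 6: CAC His / CAU His — synonymous.
Synonymous differences: 3.

3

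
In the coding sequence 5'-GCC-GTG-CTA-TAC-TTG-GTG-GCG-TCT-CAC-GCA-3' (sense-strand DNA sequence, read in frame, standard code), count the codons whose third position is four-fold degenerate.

7

Codon 1 GCC (Ala): third position 4-fold.
Codon 2 GTG (Val): third position 4-fold.
Codon 3 CTA (Leu): third position 4-fold.
Codon 4 TAC (Tyr): third position 2-fold.
Codon 5 TTG (Leu): third position 2-fold.
Codon 6 GTG (Val): third position 4-fold.
Codon 7 GCG (Ala): third position 4-fold.
Codon 8 TCT (Ser): third position 4-fold.
Codon 9 CAC (His): third position 2-fold.
Codon 10 GCA (Ala): third position 4-fold.
Four-fold degenerate third positions: 7.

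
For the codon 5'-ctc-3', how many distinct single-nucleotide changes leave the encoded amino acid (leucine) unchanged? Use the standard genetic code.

3

Position 1: none → 0 synonymous.
Position 2: none → 0 synonymous.
Position 3: CTT, CTA, CTG → 3 synonymous.
Total: 0 + 0 + 3 = 3.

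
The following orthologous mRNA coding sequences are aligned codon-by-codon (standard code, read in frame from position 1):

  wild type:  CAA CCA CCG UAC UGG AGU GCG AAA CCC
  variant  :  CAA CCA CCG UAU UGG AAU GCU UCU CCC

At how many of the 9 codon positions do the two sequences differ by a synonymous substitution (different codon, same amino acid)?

Codon 1: CAA Gln / CAA Gln — identical.
Codon 2: CCA Pro / CCA Pro — identical.
Codon 3: CCG Pro / CCG Pro — identical.
Codon 4: UAC Tyr / UAU Tyr — synonymous.
Codon 5: UGG Trp / UGG Trp — identical.
Codon 6: AGU Ser / AAU Asn — nonsynonymous.
Codon 7: GCG Ala / GCU Ala — synonymous.
Codon 8: AAA Lys / UCU Ser — nonsynonymous.
Codon 9: CCC Pro / CCC Pro — identical.
Synonymous differences: 2.

2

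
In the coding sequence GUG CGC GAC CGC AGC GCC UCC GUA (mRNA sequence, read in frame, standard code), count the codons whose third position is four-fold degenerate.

Codon 1 GUG (Val): third position 4-fold.
Codon 2 CGC (Arg): third position 4-fold.
Codon 3 GAC (Asp): third position 2-fold.
Codon 4 CGC (Arg): third position 4-fold.
Codon 5 AGC (Ser): third position 2-fold.
Codon 6 GCC (Ala): third position 4-fold.
Codon 7 UCC (Ser): third position 4-fold.
Codon 8 GUA (Val): third position 4-fold.
Four-fold degenerate third positions: 6.

6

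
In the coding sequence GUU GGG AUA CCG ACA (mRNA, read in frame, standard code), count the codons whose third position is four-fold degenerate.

4

Codon 1 GUU (Val): third position 4-fold.
Codon 2 GGG (Gly): third position 4-fold.
Codon 3 AUA (Ile): third position 3-fold.
Codon 4 CCG (Pro): third position 4-fold.
Codon 5 ACA (Thr): third position 4-fold.
Four-fold degenerate third positions: 4.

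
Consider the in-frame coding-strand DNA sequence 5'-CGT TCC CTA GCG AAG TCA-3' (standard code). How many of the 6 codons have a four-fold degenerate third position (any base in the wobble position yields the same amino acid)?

5

Codon 1 CGT (Arg): third position 4-fold.
Codon 2 TCC (Ser): third position 4-fold.
Codon 3 CTA (Leu): third position 4-fold.
Codon 4 GCG (Ala): third position 4-fold.
Codon 5 AAG (Lys): third position 2-fold.
Codon 6 TCA (Ser): third position 4-fold.
Four-fold degenerate third positions: 5.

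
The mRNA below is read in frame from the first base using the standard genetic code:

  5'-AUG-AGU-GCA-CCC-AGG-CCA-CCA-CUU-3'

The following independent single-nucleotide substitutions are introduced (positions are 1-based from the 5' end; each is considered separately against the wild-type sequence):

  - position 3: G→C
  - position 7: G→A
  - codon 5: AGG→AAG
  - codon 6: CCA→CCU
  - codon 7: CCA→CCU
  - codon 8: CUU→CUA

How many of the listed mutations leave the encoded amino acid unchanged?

Codon 1: AUG (Met) → AUC (Ile) — missense.
Codon 3: GCA (Ala) → ACA (Thr) — missense.
Codon 5: AGG (Arg) → AAG (Lys) — missense.
Codon 6: CCA (Pro) → CCU (Pro) — synonymous.
Codon 7: CCA (Pro) → CCU (Pro) — synonymous.
Codon 8: CUU (Leu) → CUA (Leu) — synonymous.
Synonymous: 3 of 6.

3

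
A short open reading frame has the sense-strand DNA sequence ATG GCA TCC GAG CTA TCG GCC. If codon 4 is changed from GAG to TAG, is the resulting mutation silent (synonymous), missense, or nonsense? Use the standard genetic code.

nonsense

Position 10 falls in codon 4: GAG → Glu.
After the substitution the codon is TAG → Stop.
The new codon is a stop codon, so this is a nonsense mutation.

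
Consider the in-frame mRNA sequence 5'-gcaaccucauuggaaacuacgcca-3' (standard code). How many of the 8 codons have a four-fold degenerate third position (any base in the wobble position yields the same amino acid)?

6

Codon 1 GCA (Ala): third position 4-fold.
Codon 2 ACC (Thr): third position 4-fold.
Codon 3 UCA (Ser): third position 4-fold.
Codon 4 UUG (Leu): third position 2-fold.
Codon 5 GAA (Glu): third position 2-fold.
Codon 6 ACU (Thr): third position 4-fold.
Codon 7 ACG (Thr): third position 4-fold.
Codon 8 CCA (Pro): third position 4-fold.
Four-fold degenerate third positions: 6.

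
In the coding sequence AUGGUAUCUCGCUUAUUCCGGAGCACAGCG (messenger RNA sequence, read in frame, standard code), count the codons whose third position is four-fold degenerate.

Codon 1 AUG (Met): third position 1-fold.
Codon 2 GUA (Val): third position 4-fold.
Codon 3 UCU (Ser): third position 4-fold.
Codon 4 CGC (Arg): third position 4-fold.
Codon 5 UUA (Leu): third position 2-fold.
Codon 6 UUC (Phe): third position 2-fold.
Codon 7 CGG (Arg): third position 4-fold.
Codon 8 AGC (Ser): third position 2-fold.
Codon 9 ACA (Thr): third position 4-fold.
Codon 10 GCG (Ala): third position 4-fold.
Four-fold degenerate third positions: 6.

6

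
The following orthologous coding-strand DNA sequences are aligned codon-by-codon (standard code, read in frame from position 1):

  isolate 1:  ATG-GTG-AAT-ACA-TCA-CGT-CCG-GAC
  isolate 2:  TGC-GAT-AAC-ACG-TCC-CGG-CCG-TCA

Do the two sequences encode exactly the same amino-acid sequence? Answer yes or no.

no

Codon 1: ATG Met / TGC Cys — nonsynonymous.
Codon 2: GTG Val / GAT Asp — nonsynonymous.
Codon 3: AAT Asn / AAC Asn — synonymous.
Codon 4: ACA Thr / ACG Thr — synonymous.
Codon 5: TCA Ser / TCC Ser — synonymous.
Codon 6: CGT Arg / CGG Arg — synonymous.
Codon 7: CCG Pro / CCG Pro — identical.
Codon 8: GAC Asp / TCA Ser — nonsynonymous.
Nonsynonymous differences: 3 → different protein.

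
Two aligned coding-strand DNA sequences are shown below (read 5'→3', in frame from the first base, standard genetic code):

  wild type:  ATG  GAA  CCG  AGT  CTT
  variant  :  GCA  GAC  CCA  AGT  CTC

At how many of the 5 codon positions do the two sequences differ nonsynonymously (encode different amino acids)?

Codon 1: ATG Met / GCA Ala — nonsynonymous.
Codon 2: GAA Glu / GAC Asp — nonsynonymous.
Codon 3: CCG Pro / CCA Pro — synonymous.
Codon 4: AGT Ser / AGT Ser — identical.
Codon 5: CTT Leu / CTC Leu — synonymous.
Nonsynonymous differences: 2.

2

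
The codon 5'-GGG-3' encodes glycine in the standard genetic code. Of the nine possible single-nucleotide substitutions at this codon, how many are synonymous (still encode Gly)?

3

Position 1: none → 0 synonymous.
Position 2: none → 0 synonymous.
Position 3: GGU, GGC, GGA → 3 synonymous.
Total: 0 + 0 + 3 = 3.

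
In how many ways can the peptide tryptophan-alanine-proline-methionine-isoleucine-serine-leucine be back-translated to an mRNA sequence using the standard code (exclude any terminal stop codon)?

Trp: 1 codon.
Ala: 4 codons.
Pro: 4 codons.
Met: 1 codon.
Ile: 3 codons.
Ser: 6 codons.
Leu: 6 codons.
1 × 4 × 4 × 1 × 3 × 6 × 6 = 1728.

1728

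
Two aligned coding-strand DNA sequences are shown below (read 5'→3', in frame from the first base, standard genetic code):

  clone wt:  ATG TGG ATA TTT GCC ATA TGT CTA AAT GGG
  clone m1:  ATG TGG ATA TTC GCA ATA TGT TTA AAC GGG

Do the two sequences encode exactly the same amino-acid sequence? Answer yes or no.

Codon 1: ATG Met / ATG Met — identical.
Codon 2: TGG Trp / TGG Trp — identical.
Codon 3: ATA Ile / ATA Ile — identical.
Codon 4: TTT Phe / TTC Phe — synonymous.
Codon 5: GCC Ala / GCA Ala — synonymous.
Codon 6: ATA Ile / ATA Ile — identical.
Codon 7: TGT Cys / TGT Cys — identical.
Codon 8: CTA Leu / TTA Leu — synonymous.
Codon 9: AAT Asn / AAC Asn — synonymous.
Codon 10: GGG Gly / GGG Gly — identical.
Nonsynonymous differences: 0 → same protein.

yes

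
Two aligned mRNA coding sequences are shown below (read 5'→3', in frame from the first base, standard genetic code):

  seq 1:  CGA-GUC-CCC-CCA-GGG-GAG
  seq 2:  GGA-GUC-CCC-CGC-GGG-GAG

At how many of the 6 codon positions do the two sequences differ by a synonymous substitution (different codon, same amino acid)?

Codon 1: CGA Arg / GGA Gly — nonsynonymous.
Codon 2: GUC Val / GUC Val — identical.
Codon 3: CCC Pro / CCC Pro — identical.
Codon 4: CCA Pro / CGC Arg — nonsynonymous.
Codon 5: GGG Gly / GGG Gly — identical.
Codon 6: GAG Glu / GAG Glu — identical.
Synonymous differences: 0.

0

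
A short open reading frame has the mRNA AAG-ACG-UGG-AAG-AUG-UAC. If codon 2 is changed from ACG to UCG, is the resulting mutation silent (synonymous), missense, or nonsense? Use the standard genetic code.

missense

Position 4 falls in codon 2: ACG → Thr.
After the substitution the codon is UCG → Ser.
Thr ≠ Ser, so this is a missense mutation.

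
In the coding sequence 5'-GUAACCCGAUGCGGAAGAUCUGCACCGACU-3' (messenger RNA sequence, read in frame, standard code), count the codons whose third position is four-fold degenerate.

8

Codon 1 GUA (Val): third position 4-fold.
Codon 2 ACC (Thr): third position 4-fold.
Codon 3 CGA (Arg): third position 4-fold.
Codon 4 UGC (Cys): third position 2-fold.
Codon 5 GGA (Gly): third position 4-fold.
Codon 6 AGA (Arg): third position 2-fold.
Codon 7 UCU (Ser): third position 4-fold.
Codon 8 GCA (Ala): third position 4-fold.
Codon 9 CCG (Pro): third position 4-fold.
Codon 10 ACU (Thr): third position 4-fold.
Four-fold degenerate third positions: 8.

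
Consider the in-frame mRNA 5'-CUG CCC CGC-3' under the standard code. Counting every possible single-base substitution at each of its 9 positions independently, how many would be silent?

10

Codon 1 (CUG, Leu): 4 synonymous substitutions.
Codon 2 (CCC, Pro): 3 synonymous substitutions.
Codon 3 (CGC, Arg): 3 synonymous substitutions.
Total: 4 + 3 + 3 = 10.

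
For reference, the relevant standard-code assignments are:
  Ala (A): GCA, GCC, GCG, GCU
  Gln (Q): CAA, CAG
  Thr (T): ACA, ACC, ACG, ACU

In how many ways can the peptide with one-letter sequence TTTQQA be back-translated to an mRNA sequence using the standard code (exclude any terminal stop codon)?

Thr: 4 codons.
Thr: 4 codons.
Thr: 4 codons.
Gln: 2 codons.
Gln: 2 codons.
Ala: 4 codons.
4 × 4 × 4 × 2 × 2 × 4 = 1024.

1024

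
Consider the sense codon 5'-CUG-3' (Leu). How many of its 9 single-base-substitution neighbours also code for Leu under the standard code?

4

Position 1: UUG → 1 synonymous.
Position 2: none → 0 synonymous.
Position 3: CUU, CUC, CUA → 3 synonymous.
Total: 1 + 0 + 3 = 4.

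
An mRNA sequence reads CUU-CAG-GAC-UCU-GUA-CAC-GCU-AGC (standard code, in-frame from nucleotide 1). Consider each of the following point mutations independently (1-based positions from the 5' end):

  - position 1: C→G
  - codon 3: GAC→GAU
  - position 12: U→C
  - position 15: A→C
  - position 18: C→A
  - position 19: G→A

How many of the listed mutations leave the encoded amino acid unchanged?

3

Codon 1: CUU (Leu) → GUU (Val) — missense.
Codon 3: GAC (Asp) → GAU (Asp) — synonymous.
Codon 4: UCU (Ser) → UCC (Ser) — synonymous.
Codon 5: GUA (Val) → GUC (Val) — synonymous.
Codon 6: CAC (His) → CAA (Gln) — missense.
Codon 7: GCU (Ala) → ACU (Thr) — missense.
Synonymous: 3 of 6.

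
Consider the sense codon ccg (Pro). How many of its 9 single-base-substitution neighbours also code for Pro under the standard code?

3

Position 1: none → 0 synonymous.
Position 2: none → 0 synonymous.
Position 3: CCU, CCC, CCA → 3 synonymous.
Total: 0 + 0 + 3 = 3.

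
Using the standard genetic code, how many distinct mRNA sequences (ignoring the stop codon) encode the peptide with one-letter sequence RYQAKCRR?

Arg: 6 codons.
Tyr: 2 codons.
Gln: 2 codons.
Ala: 4 codons.
Lys: 2 codons.
Cys: 2 codons.
Arg: 6 codons.
Arg: 6 codons.
6 × 2 × 2 × 4 × 2 × 2 × 6 × 6 = 13824.

13824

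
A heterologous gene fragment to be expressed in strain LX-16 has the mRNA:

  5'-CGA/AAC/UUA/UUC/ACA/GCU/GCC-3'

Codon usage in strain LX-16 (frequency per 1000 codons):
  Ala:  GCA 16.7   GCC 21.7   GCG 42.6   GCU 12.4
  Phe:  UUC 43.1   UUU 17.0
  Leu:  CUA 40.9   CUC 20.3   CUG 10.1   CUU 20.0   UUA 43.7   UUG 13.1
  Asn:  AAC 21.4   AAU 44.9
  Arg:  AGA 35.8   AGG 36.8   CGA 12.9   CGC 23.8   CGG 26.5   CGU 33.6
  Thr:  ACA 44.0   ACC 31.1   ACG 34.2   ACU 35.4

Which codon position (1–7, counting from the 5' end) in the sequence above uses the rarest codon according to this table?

6

Codon 1 CGA (Arg): 12.9 per 1000.
Codon 2 AAC (Asn): 21.4 per 1000.
Codon 3 UUA (Leu): 43.7 per 1000.
Codon 4 UUC (Phe): 43.1 per 1000.
Codon 5 ACA (Thr): 44.0 per 1000.
Codon 6 GCU (Ala): 12.4 per 1000.
Codon 7 GCC (Ala): 21.7 per 1000.
Lowest frequency is 12.4 at codon 6.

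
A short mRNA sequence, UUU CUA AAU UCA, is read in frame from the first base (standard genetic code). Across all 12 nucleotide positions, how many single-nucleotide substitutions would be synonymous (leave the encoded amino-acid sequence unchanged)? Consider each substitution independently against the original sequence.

9

Codon 1 (UUU, Phe): 1 synonymous substitution.
Codon 2 (CUA, Leu): 4 synonymous substitutions.
Codon 3 (AAU, Asn): 1 synonymous substitution.
Codon 4 (UCA, Ser): 3 synonymous substitutions.
Total: 1 + 4 + 1 + 3 = 9.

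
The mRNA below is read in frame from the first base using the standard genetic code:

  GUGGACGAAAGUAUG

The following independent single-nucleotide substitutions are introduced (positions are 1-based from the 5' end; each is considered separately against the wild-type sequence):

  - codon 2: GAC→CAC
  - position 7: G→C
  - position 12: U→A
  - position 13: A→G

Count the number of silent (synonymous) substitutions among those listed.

Codon 2: GAC (Asp) → CAC (His) — missense.
Codon 3: GAA (Glu) → CAA (Gln) — missense.
Codon 4: AGU (Ser) → AGA (Arg) — missense.
Codon 5: AUG (Met) → GUG (Val) — missense.
Synonymous: 0 of 4.

0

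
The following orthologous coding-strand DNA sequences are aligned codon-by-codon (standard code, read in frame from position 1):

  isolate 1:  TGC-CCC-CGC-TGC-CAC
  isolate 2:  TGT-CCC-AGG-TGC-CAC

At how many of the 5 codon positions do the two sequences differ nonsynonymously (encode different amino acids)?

0

Codon 1: TGC Cys / TGT Cys — synonymous.
Codon 2: CCC Pro / CCC Pro — identical.
Codon 3: CGC Arg / AGG Arg — synonymous.
Codon 4: TGC Cys / TGC Cys — identical.
Codon 5: CAC His / CAC His — identical.
Nonsynonymous differences: 0.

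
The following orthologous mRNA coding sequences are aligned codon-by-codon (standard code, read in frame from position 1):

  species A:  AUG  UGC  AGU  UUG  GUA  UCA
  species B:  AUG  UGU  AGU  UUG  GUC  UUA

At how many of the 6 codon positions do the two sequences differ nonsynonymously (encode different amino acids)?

Codon 1: AUG Met / AUG Met — identical.
Codon 2: UGC Cys / UGU Cys — synonymous.
Codon 3: AGU Ser / AGU Ser — identical.
Codon 4: UUG Leu / UUG Leu — identical.
Codon 5: GUA Val / GUC Val — synonymous.
Codon 6: UCA Ser / UUA Leu — nonsynonymous.
Nonsynonymous differences: 1.

1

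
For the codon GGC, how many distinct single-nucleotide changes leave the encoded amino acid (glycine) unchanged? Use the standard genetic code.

3

Position 1: none → 0 synonymous.
Position 2: none → 0 synonymous.
Position 3: GGU, GGA, GGG → 3 synonymous.
Total: 0 + 0 + 3 = 3.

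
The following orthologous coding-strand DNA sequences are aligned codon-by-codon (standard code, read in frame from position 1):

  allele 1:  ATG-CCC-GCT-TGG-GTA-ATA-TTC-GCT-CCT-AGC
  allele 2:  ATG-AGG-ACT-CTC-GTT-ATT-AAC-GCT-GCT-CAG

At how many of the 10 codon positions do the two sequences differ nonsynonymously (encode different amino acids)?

Codon 1: ATG Met / ATG Met — identical.
Codon 2: CCC Pro / AGG Arg — nonsynonymous.
Codon 3: GCT Ala / ACT Thr — nonsynonymous.
Codon 4: TGG Trp / CTC Leu — nonsynonymous.
Codon 5: GTA Val / GTT Val — synonymous.
Codon 6: ATA Ile / ATT Ile — synonymous.
Codon 7: TTC Phe / AAC Asn — nonsynonymous.
Codon 8: GCT Ala / GCT Ala — identical.
Codon 9: CCT Pro / GCT Ala — nonsynonymous.
Codon 10: AGC Ser / CAG Gln — nonsynonymous.
Nonsynonymous differences: 6.

6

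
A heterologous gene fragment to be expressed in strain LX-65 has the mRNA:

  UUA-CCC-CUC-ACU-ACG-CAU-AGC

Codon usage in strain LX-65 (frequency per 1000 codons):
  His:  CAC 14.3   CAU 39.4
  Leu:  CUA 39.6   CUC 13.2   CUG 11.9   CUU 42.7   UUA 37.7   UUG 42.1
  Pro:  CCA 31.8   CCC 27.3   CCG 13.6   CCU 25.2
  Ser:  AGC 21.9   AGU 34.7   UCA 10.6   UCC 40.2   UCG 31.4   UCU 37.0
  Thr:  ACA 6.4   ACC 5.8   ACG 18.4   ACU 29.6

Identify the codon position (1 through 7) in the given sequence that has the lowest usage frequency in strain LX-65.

3

Codon 1 UUA (Leu): 37.7 per 1000.
Codon 2 CCC (Pro): 27.3 per 1000.
Codon 3 CUC (Leu): 13.2 per 1000.
Codon 4 ACU (Thr): 29.6 per 1000.
Codon 5 ACG (Thr): 18.4 per 1000.
Codon 6 CAU (His): 39.4 per 1000.
Codon 7 AGC (Ser): 21.9 per 1000.
Lowest frequency is 13.2 at codon 3.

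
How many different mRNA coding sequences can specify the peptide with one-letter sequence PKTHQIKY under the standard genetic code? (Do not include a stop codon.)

Pro: 4 codons.
Lys: 2 codons.
Thr: 4 codons.
His: 2 codons.
Gln: 2 codons.
Ile: 3 codons.
Lys: 2 codons.
Tyr: 2 codons.
4 × 2 × 4 × 2 × 2 × 3 × 2 × 2 = 1536.

1536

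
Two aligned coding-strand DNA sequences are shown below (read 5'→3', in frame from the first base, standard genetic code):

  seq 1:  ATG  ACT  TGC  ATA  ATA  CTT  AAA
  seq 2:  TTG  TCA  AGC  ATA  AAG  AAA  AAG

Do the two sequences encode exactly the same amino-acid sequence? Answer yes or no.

no

Codon 1: ATG Met / TTG Leu — nonsynonymous.
Codon 2: ACT Thr / TCA Ser — nonsynonymous.
Codon 3: TGC Cys / AGC Ser — nonsynonymous.
Codon 4: ATA Ile / ATA Ile — identical.
Codon 5: ATA Ile / AAG Lys — nonsynonymous.
Codon 6: CTT Leu / AAA Lys — nonsynonymous.
Codon 7: AAA Lys / AAG Lys — synonymous.
Nonsynonymous differences: 5 → different protein.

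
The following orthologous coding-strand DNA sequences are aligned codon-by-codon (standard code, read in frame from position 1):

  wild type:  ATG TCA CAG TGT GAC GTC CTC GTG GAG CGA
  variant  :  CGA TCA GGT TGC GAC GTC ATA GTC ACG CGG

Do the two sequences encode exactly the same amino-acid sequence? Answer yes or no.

no

Codon 1: ATG Met / CGA Arg — nonsynonymous.
Codon 2: TCA Ser / TCA Ser — identical.
Codon 3: CAG Gln / GGT Gly — nonsynonymous.
Codon 4: TGT Cys / TGC Cys — synonymous.
Codon 5: GAC Asp / GAC Asp — identical.
Codon 6: GTC Val / GTC Val — identical.
Codon 7: CTC Leu / ATA Ile — nonsynonymous.
Codon 8: GTG Val / GTC Val — synonymous.
Codon 9: GAG Glu / ACG Thr — nonsynonymous.
Codon 10: CGA Arg / CGG Arg — synonymous.
Nonsynonymous differences: 4 → different protein.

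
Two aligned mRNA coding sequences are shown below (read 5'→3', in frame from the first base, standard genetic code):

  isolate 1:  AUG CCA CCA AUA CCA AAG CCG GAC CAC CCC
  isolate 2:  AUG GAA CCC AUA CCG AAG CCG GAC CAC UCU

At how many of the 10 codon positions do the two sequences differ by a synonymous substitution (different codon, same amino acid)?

Codon 1: AUG Met / AUG Met — identical.
Codon 2: CCA Pro / GAA Glu — nonsynonymous.
Codon 3: CCA Pro / CCC Pro — synonymous.
Codon 4: AUA Ile / AUA Ile — identical.
Codon 5: CCA Pro / CCG Pro — synonymous.
Codon 6: AAG Lys / AAG Lys — identical.
Codon 7: CCG Pro / CCG Pro — identical.
Codon 8: GAC Asp / GAC Asp — identical.
Codon 9: CAC His / CAC His — identical.
Codon 10: CCC Pro / UCU Ser — nonsynonymous.
Synonymous differences: 2.

2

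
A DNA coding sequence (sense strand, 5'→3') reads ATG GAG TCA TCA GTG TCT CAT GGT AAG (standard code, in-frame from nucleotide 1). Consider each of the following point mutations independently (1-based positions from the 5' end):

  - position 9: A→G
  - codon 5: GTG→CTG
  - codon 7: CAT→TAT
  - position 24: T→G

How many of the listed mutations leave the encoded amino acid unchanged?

2

Codon 3: TCA (Ser) → TCG (Ser) — synonymous.
Codon 5: GTG (Val) → CTG (Leu) — missense.
Codon 7: CAT (His) → TAT (Tyr) — missense.
Codon 8: GGT (Gly) → GGG (Gly) — synonymous.
Synonymous: 2 of 4.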